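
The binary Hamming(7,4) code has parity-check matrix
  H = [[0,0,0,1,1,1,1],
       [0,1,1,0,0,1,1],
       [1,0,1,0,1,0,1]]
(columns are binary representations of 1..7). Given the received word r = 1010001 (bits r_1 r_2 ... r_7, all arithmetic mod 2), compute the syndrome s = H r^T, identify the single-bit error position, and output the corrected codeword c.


s = (1, 0, 1)^T, error position = 5, corrected codeword c = 1010101

Compute s = H r^T mod 2 one row at a time:
  s_1 = 0 + 0 + 0 + 1 = 1 ≡ 1 (mod 2).
  s_2 = 0 + 1 + 0 + 1 = 2 ≡ 0 (mod 2).
  s_3 = 1 + 1 + 0 + 1 = 3 ≡ 1 (mod 2).
s = (1, 0, 1)^T — this equals column 5 of H (binary 101), so error is at position 5.
Correct: flip bit 5 of r = 1010001 to get c = 1010101.


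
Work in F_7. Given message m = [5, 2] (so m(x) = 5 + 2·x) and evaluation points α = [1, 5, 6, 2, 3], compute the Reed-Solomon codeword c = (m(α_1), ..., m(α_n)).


c = [0, 1, 3, 2, 4]

Message polynomial: m(x) = 5 + 2·x (mod 7).
For each evaluation point α_i, compute m(α_i) mod 7:
  α_1 = 1: Horner steps 2 → 0, so m(1) = 0.
  α_2 = 5: Horner steps 2 → 1, so m(5) = 1.
  α_3 = 6: Horner steps 2 → 3, so m(6) = 3.
  α_4 = 2: Horner steps 2 → 2, so m(2) = 2.
  α_5 = 3: Horner steps 2 → 4, so m(3) = 4.
Codeword c = [0, 1, 3, 2, 4] ∈ F_7^5.


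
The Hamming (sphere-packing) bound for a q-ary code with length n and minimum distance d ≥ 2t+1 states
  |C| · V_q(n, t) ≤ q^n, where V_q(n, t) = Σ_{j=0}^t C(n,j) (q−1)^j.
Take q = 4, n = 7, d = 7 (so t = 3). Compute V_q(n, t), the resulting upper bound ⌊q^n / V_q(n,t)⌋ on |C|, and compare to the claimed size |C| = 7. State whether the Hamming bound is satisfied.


V_q(n, t) = 1156, q^n = 16384, Hamming bound = 14, |C| = 7 ≤ bound (satisfied).

Step 1: Compute V_q(n, t) = Σ_{j=0}^3 C(n, j) (q−1)^j.
  j = 0: C(7,0)·(3)^0 = 1·1 = 1.
  j = 1: C(7,1)·(3)^1 = 7·3 = 21.
  j = 2: C(7,2)·(3)^2 = 21·9 = 189.
  j = 3: C(7,3)·(3)^3 = 35·27 = 945.
  V_q(n, t) = 1 + 21 + 189 + 945 = 1156.
Step 2: q^n = 4^7 = 16384.
Step 3: Hamming bound ⌊q^n / V_q(n,t)⌋ = ⌊16384/1156⌋ = 14.
Step 4: Compare |C| = 7 to 14: satisfied.
The claimed |C| lies below the Hamming bound.


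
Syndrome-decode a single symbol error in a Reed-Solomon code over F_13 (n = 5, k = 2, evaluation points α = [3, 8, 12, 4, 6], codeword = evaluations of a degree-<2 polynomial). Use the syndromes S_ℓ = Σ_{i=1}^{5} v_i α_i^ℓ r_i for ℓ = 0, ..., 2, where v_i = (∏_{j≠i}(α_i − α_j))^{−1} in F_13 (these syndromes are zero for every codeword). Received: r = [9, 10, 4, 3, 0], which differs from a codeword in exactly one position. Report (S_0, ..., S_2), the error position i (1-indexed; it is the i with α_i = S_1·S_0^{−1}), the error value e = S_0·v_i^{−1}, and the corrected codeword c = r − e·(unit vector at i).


S = (10, 4, 12), error at position 1, error magnitude e = 11, c = [11, 10, 4, 3, 0].

Step 1: column multipliers v_i = (∏_{j≠i}(α_i − α_j))^{−1} mod 13.
  i = 1 (α = 3): (3−8)(3−12)(3−4)(3−6) = (−5)·(−9)·(−1)·(−3) = 135 ≡ 5, so v_1 = 5^{−1} = 8 (mod 13).
  i = 2 (α = 8): (8−3)(8−12)(8−4)(8−6) = 5·(−4)·4·2 = −160 ≡ 9, so v_2 = 9^{−1} = 3 (mod 13).
  i = 3 (α = 12): (12−3)(12−8)(12−4)(12−6) = 9·4·8·6 = 1728 ≡ 12, so v_3 = 12^{−1} = 12 (mod 13).
  i = 4 (α = 4): (4−3)(4−8)(4−12)(4−6) = 1·(−4)·(−8)·(−2) = −64 ≡ 1, so v_4 = 1^{−1} = 1 (mod 13).
  i = 5 (α = 6): (6−3)(6−8)(6−12)(6−4) = 3·(−2)·(−6)·2 = 72 ≡ 7, so v_5 = 7^{−1} = 2 (mod 13).
  v = [8, 3, 12, 1, 2].
Step 2: syndromes of r = [9, 10, 4, 3, 0] (all sums mod 13).
  S_0 = Σ v_i r_i = 8·9 + 3·10 + 12·4 + 1·3 + 2·0 = 153 ≡ 10.
  S_1 = Σ v_i α_i r_i = 8·3·9 + 3·8·10 + 12·12·4 + 1·4·3 + 2·6·0 = 1044 ≡ 4.
  α_i^2 mod 13 = [9, 12, 1, 3, 10].
  S_2 = Σ v_i α_i^2 r_i = 8·9·9 + 3·12·10 + 12·1·4 + 1·3·3 + 2·10·0 = 1065 ≡ 12.
  S = (10, 4, 12) ≠ 0, so r is not a codeword (an error is present).
Step 3: locate the error. For a single error e at position i, S_ℓ = v_i·e·α_i^ℓ, so α_err = S_1/S_0.
  S_0^{−1} = 10^{−1} = 4 (mod 13), so α_err = 4·4 = 16 ≡ 3 = α_1. Error position i = 1.
  Consistency check: S_2/S_1 = 12·10 = 120 ≡ 3 = α_err ✓ (single-error assumption holds).
Step 4: error magnitude e = S_0/v_1 = S_0·∏_{j≠1}(α_1 − α_j) = 10·5 = 50 ≡ 11 (mod 13).
Step 5: correct position 1: c_1 = r_1 − e = 9 − 11 ≡ 11 (mod 13). Hence c = [11, 10, 4, 3, 0].
  Check: interpolating c through the α_i gives m(x) = 9 + 5·x (degree < 2) with m(α_i) = c_i for every i, so c is indeed a codeword.


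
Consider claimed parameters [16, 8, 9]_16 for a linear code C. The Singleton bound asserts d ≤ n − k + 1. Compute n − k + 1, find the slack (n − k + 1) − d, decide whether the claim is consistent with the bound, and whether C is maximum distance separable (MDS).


Singleton RHS = n − k + 1 = 9, slack = 0, bound satisfied, MDS.

Singleton bound: d ≤ n − k + 1.
Here n = 16, k = 8, so n − k + 1 = 9.
Given d = 9, check d ≤ 9: YES.
Slack = (n − k + 1) − d = 0.
The code is MDS (slack = 0).
Description: the claimed parameters are [16, 8, 9]_16; such a code would be MDS (meets Singleton bound).


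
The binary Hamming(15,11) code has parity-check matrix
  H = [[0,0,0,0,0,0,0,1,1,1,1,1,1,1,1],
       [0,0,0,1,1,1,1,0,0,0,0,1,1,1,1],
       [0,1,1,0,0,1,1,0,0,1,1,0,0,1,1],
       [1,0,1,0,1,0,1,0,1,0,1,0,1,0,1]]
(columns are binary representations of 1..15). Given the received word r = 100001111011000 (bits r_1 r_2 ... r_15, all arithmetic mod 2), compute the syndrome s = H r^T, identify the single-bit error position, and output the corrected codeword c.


s = (0, 1, 1, 0)^T, error position = 6, corrected codeword c = 100000111011000

Compute s = H r^T mod 2 one row at a time:
  s_1 = 1 + 1 + 0 + 1 + 1 + 0 + 0 + 0 = 4 ≡ 0 (mod 2).
  s_2 = 0 + 0 + 1 + 1 + 1 + 0 + 0 + 0 = 3 ≡ 1 (mod 2).
  s_3 = 0 + 0 + 1 + 1 + 0 + 1 + 0 + 0 = 3 ≡ 1 (mod 2).
  s_4 = 1 + 0 + 0 + 1 + 1 + 1 + 0 + 0 = 4 ≡ 0 (mod 2).
s = (0, 1, 1, 0)^T — this equals column 6 of H (binary 0110), so error is at position 6.
Correct: flip bit 6 of r = 100001111011000 to get c = 100000111011000.


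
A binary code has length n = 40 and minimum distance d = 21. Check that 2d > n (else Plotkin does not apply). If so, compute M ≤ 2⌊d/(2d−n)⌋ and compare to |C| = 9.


Plotkin bound M ≤ 20; given |C| = 9 ≤ bound (satisfied).

Check applicability: 2d = 42, n = 40.
2d − n = 2 > 0, so Plotkin applies.
Compute d/(2d−n) = 21/2 ≈ 10.5000.
⌊d/(2d−n)⌋ = 10.
Plotkin bound: M ≤ 2·10 = 20.
Given |C| = 9, check: satisfied.
This |C| is below the Plotkin bound.


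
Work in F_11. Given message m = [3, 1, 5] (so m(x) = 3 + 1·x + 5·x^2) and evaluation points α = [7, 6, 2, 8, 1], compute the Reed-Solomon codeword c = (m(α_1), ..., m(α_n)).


c = [2, 2, 3, 1, 9]

Message polynomial: m(x) = 3 + 1·x + 5·x^2 (mod 11).
For each evaluation point α_i, compute m(α_i) mod 11:
  α_1 = 7: Horner steps 5 → 3 → 2, so m(7) = 2.
  α_2 = 6: Horner steps 5 → 9 → 2, so m(6) = 2.
  α_3 = 2: Horner steps 5 → 0 → 3, so m(2) = 3.
  α_4 = 8: Horner steps 5 → 8 → 1, so m(8) = 1.
  α_5 = 1: Horner steps 5 → 6 → 9, so m(1) = 9.
Codeword c = [2, 2, 3, 1, 9] ∈ F_11^5.


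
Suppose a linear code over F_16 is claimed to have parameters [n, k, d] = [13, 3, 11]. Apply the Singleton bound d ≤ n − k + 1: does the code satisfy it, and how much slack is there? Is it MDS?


Singleton RHS = n − k + 1 = 11, slack = 0, bound satisfied, MDS.

Singleton bound: d ≤ n − k + 1.
Here n = 13, k = 3, so n − k + 1 = 11.
Given d = 11, check d ≤ 11: YES.
Slack = (n − k + 1) − d = 0.
The code is MDS (slack = 0).
Description: the claimed parameters are [13, 3, 11]_16; such a code would be MDS (meets Singleton bound).


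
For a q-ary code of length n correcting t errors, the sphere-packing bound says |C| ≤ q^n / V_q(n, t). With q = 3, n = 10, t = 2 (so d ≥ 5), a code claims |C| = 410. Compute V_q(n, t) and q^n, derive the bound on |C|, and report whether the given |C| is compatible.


V_q(n, t) = 201, q^n = 59049, Hamming bound = 293, |C| = 410 > bound (violated).

Step 1: Compute V_q(n, t) = Σ_{j=0}^2 C(n, j) (q−1)^j.
  j = 0: C(10,0)·(2)^0 = 1·1 = 1.
  j = 1: C(10,1)·(2)^1 = 10·2 = 20.
  j = 2: C(10,2)·(2)^2 = 45·4 = 180.
  V_q(n, t) = 1 + 20 + 180 = 201.
Step 2: q^n = 3^10 = 59049.
Step 3: Hamming bound ⌊q^n / V_q(n,t)⌋ = ⌊59049/201⌋ = 293.
Step 4: Compare |C| = 410 to 293: violated.
The claimed |C| lies above the Hamming bound, so no 3-ary code of length 10 with d ≥ 5 can have 410 codewords.


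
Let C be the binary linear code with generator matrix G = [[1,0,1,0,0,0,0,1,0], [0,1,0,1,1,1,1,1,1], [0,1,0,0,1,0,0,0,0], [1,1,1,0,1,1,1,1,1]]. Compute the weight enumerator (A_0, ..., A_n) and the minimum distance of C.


Weight distribution: A_0 = 1, A_2 = 2, A_3 = 3, A_4 = 1, A_5 = 4, A_6 = 2, A_7 = 1, A_8 = 2. Minimum distance d = 2.

Enumerate all 2^4 = 16 messages m ∈ F_2^4.
For each, compute codeword c = mG in F_2^9, then tally its weight.
  m = 0000 → c = 000000000, weight = 0.
  m = 1000 → c = 101000010, weight = 3.
  m = 0100 → c = 010111111, weight = 7.
  m = 1100 → c = 111111101, weight = 8.
  m = 0010 → c = 010010000, weight = 2.
  m = 1010 → c = 111010010, weight = 5.
  m = 0110 → c = 000101111, weight = 5.
  m = 1110 → c = 101101101, weight = 6.
  m = 0001 → c = 111011111, weight = 8.
  m = 1001 → c = 010011101, weight = 5.
  m = 0101 → c = 101100000, weight = 3.
  m = 1101 → c = 000100010, weight = 2.
  m = 0011 → c = 101001111, weight = 6.
  m = 1011 → c = 000001101, weight = 3.
  m = 0111 → c = 111110000, weight = 5.
  m = 1111 → c = 010110010, weight = 4.
Tally weights:
  weight 0: 1 codewords.
  weight 2: 2 codewords.
  weight 3: 3 codewords.
  weight 4: 1 codewords.
  weight 5: 4 codewords.
  weight 6: 2 codewords.
  weight 7: 1 codewords.
  weight 8: 2 codewords.
Minimum distance d = smallest w > 0 with A_w > 0 = 2.
Sanity: Σ A_w = 16 = 2^4 = 16 ✓.


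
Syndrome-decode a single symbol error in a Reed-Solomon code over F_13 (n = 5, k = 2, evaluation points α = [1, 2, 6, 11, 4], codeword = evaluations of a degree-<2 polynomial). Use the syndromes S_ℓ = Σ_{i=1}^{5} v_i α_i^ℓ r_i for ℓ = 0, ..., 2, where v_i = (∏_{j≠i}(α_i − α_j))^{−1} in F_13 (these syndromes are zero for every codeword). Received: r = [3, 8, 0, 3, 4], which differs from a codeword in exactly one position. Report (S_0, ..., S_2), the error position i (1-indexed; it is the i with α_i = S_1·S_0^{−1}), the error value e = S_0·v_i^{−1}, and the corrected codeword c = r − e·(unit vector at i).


S = (12, 12, 12), error at position 1, error magnitude e = 6, c = [10, 8, 0, 3, 4].

Step 1: column multipliers v_i = (∏_{j≠i}(α_i − α_j))^{−1} mod 13.
  i = 1 (α = 1): (1−2)(1−6)(1−11)(1−4) = (−1)·(−5)·(−10)·(−3) = 150 ≡ 7, so v_1 = 7^{−1} = 2 (mod 13).
  i = 2 (α = 2): (2−1)(2−6)(2−11)(2−4) = 1·(−4)·(−9)·(−2) = −72 ≡ 6, so v_2 = 6^{−1} = 11 (mod 13).
  i = 3 (α = 6): (6−1)(6−2)(6−11)(6−4) = 5·4·(−5)·2 = −200 ≡ 8, so v_3 = 8^{−1} = 5 (mod 13).
  i = 4 (α = 11): (11−1)(11−2)(11−6)(11−4) = 10·9·5·7 = 3150 ≡ 4, so v_4 = 4^{−1} = 10 (mod 13).
  i = 5 (α = 4): (4−1)(4−2)(4−6)(4−11) = 3·2·(−2)·(−7) = 84 ≡ 6, so v_5 = 6^{−1} = 11 (mod 13).
  v = [2, 11, 5, 10, 11].
Step 2: syndromes of r = [3, 8, 0, 3, 4] (all sums mod 13).
  S_0 = Σ v_i r_i = 2·3 + 11·8 + 5·0 + 10·3 + 11·4 = 168 ≡ 12.
  S_1 = Σ v_i α_i r_i = 2·1·3 + 11·2·8 + 5·6·0 + 10·11·3 + 11·4·4 = 688 ≡ 12.
  α_i^2 mod 13 = [1, 4, 10, 4, 3].
  S_2 = Σ v_i α_i^2 r_i = 2·1·3 + 11·4·8 + 5·10·0 + 10·4·3 + 11·3·4 = 610 ≡ 12.
  S = (12, 12, 12) ≠ 0, so r is not a codeword (an error is present).
Step 3: locate the error. For a single error e at position i, S_ℓ = v_i·e·α_i^ℓ, so α_err = S_1/S_0.
  S_0^{−1} = 12^{−1} = 12 (mod 13), so α_err = 12·12 = 144 ≡ 1 = α_1. Error position i = 1.
  Consistency check: S_2/S_1 = 12·12 = 144 ≡ 1 = α_err ✓ (single-error assumption holds).
Step 4: error magnitude e = S_0/v_1 = S_0·∏_{j≠1}(α_1 − α_j) = 12·7 = 84 ≡ 6 (mod 13).
Step 5: correct position 1: c_1 = r_1 − e = 3 − 6 ≡ 10 (mod 13). Hence c = [10, 8, 0, 3, 4].
  Check: interpolating c through the α_i gives m(x) = 12 + 11·x (degree < 2) with m(α_i) = c_i for every i, so c is indeed a codeword.


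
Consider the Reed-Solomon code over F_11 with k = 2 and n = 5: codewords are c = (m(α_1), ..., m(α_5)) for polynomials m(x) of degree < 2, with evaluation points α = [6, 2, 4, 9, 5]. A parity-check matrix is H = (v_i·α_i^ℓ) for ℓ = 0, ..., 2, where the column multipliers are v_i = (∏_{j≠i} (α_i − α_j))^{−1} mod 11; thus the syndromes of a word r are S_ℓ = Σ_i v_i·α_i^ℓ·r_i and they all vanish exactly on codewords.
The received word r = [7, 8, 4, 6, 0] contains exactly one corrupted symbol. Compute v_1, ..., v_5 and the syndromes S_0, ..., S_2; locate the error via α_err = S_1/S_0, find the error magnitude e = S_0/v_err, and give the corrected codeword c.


S = (6, 1, 2), error at position 2, error magnitude e = 7, c = [7, 1, 4, 6, 0].

Step 1: column multipliers v_i = (∏_{j≠i}(α_i − α_j))^{−1} mod 11.
  i = 1 (α = 6): (6−2)(6−4)(6−9)(6−5) = 4·2·(−3)·1 = −24 ≡ 9, so v_1 = 9^{−1} = 5 (mod 11).
  i = 2 (α = 2): (2−6)(2−4)(2−9)(2−5) = (−4)·(−2)·(−7)·(−3) = 168 ≡ 3, so v_2 = 3^{−1} = 4 (mod 11).
  i = 3 (α = 4): (4−6)(4−2)(4−9)(4−5) = (−2)·2·(−5)·(−1) = −20 ≡ 2, so v_3 = 2^{−1} = 6 (mod 11).
  i = 4 (α = 9): (9−6)(9−2)(9−4)(9−5) = 3·7·5·4 = 420 ≡ 2, so v_4 = 2^{−1} = 6 (mod 11).
  i = 5 (α = 5): (5−6)(5−2)(5−4)(5−9) = (−1)·3·1·(−4) = 12 ≡ 1, so v_5 = 1^{−1} = 1 (mod 11).
  v = [5, 4, 6, 6, 1].
Step 2: syndromes of r = [7, 8, 4, 6, 0] (all sums mod 11).
  S_0 = Σ v_i r_i = 5·7 + 4·8 + 6·4 + 6·6 + 1·0 = 127 ≡ 6.
  S_1 = Σ v_i α_i r_i = 5·6·7 + 4·2·8 + 6·4·4 + 6·9·6 + 1·5·0 = 694 ≡ 1.
  α_i^2 mod 11 = [3, 4, 5, 4, 3].
  S_2 = Σ v_i α_i^2 r_i = 5·3·7 + 4·4·8 + 6·5·4 + 6·4·6 + 1·3·0 = 497 ≡ 2.
  S = (6, 1, 2) ≠ 0, so r is not a codeword (an error is present).
Step 3: locate the error. For a single error e at position i, S_ℓ = v_i·e·α_i^ℓ, so α_err = S_1/S_0.
  S_0^{−1} = 6^{−1} = 2 (mod 11), so α_err = 1·2 = 2 ≡ 2 = α_2. Error position i = 2.
  Consistency check: S_2/S_1 = 2·1 = 2 ≡ 2 = α_err ✓ (single-error assumption holds).
Step 4: error magnitude e = S_0/v_2 = S_0·∏_{j≠2}(α_2 − α_j) = 6·3 = 18 ≡ 7 (mod 11).
Step 5: correct position 2: c_2 = r_2 − e = 8 − 7 ≡ 1 (mod 11). Hence c = [7, 1, 4, 6, 0].
  Check: interpolating c through the α_i gives m(x) = 9 + 7·x (degree < 2) with m(α_i) = c_i for every i, so c is indeed a codeword.


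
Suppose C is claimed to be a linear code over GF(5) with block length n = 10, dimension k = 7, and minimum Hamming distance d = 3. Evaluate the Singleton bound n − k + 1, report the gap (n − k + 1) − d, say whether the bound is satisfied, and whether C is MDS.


Singleton RHS = n − k + 1 = 4, slack = 1, bound satisfied, not MDS.

Singleton bound: d ≤ n − k + 1.
Here n = 10, k = 7, so n − k + 1 = 4.
Given d = 3, check d ≤ 4: YES.
Slack = (n − k + 1) − d = 1.
The code is NOT MDS (slack = 1 > 0).
Description: the claimed parameters are [10, 7, 3]_5; such a code would be non-MDS.


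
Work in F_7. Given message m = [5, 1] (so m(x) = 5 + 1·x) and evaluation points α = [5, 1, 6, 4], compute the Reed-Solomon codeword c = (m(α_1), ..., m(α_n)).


c = [3, 6, 4, 2]

Message polynomial: m(x) = 5 + 1·x (mod 7).
For each evaluation point α_i, compute m(α_i) mod 7:
  α_1 = 5: Horner steps 1 → 3, so m(5) = 3.
  α_2 = 1: Horner steps 1 → 6, so m(1) = 6.
  α_3 = 6: Horner steps 1 → 4, so m(6) = 4.
  α_4 = 4: Horner steps 1 → 2, so m(4) = 2.
Codeword c = [3, 6, 4, 2] ∈ F_7^4.


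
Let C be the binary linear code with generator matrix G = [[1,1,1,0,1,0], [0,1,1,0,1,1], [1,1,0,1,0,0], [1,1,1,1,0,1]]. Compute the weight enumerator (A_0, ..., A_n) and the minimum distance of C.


Weight distribution: A_0 = 1, A_2 = 4, A_3 = 6, A_4 = 3, A_5 = 2. Minimum distance d = 2.

Enumerate all 2^4 = 16 messages m ∈ F_2^4.
For each, compute codeword c = mG in F_2^6, then tally its weight.
  m = 0000 → c = 000000, weight = 0.
  m = 1000 → c = 111010, weight = 4.
  m = 0100 → c = 011011, weight = 4.
  m = 1100 → c = 100001, weight = 2.
  m = 0010 → c = 110100, weight = 3.
  m = 1010 → c = 001110, weight = 3.
  m = 0110 → c = 101111, weight = 5.
  m = 1110 → c = 010101, weight = 3.
  m = 0001 → c = 111101, weight = 5.
  m = 1001 → c = 000111, weight = 3.
  m = 0101 → c = 100110, weight = 3.
  m = 1101 → c = 011100, weight = 3.
  m = 0011 → c = 001001, weight = 2.
  m = 1011 → c = 110011, weight = 4.
  m = 0111 → c = 010010, weight = 2.
  m = 1111 → c = 101000, weight = 2.
Tally weights:
  weight 0: 1 codewords.
  weight 2: 4 codewords.
  weight 3: 6 codewords.
  weight 4: 3 codewords.
  weight 5: 2 codewords.
Minimum distance d = smallest w > 0 with A_w > 0 = 2.
Sanity: Σ A_w = 16 = 2^4 = 16 ✓.


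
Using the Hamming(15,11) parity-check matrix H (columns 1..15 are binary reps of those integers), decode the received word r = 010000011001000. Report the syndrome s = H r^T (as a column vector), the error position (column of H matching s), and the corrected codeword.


s = (1, 1, 1, 1)^T, error position = 15, corrected codeword c = 010000011001001

Compute s = H r^T mod 2 one row at a time:
  s_1 = 1 + 1 + 0 + 0 + 1 + 0 + 0 + 0 = 3 ≡ 1 (mod 2).
  s_2 = 0 + 0 + 0 + 0 + 1 + 0 + 0 + 0 = 1 ≡ 1 (mod 2).
  s_3 = 1 + 0 + 0 + 0 + 0 + 0 + 0 + 0 = 1 ≡ 1 (mod 2).
  s_4 = 0 + 0 + 0 + 0 + 1 + 0 + 0 + 0 = 1 ≡ 1 (mod 2).
s = (1, 1, 1, 1)^T — this equals column 15 of H (binary 1111), so error is at position 15.
Correct: flip bit 15 of r = 010000011001000 to get c = 010000011001001.


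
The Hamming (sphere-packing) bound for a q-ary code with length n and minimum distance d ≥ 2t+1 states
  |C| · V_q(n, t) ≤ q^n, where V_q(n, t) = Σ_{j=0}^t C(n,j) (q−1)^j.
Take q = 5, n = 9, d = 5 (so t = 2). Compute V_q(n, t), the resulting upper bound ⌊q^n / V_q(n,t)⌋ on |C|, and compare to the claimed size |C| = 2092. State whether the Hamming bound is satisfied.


V_q(n, t) = 613, q^n = 1953125, Hamming bound = 3186, |C| = 2092 ≤ bound (satisfied).

Step 1: Compute V_q(n, t) = Σ_{j=0}^2 C(n, j) (q−1)^j.
  j = 0: C(9,0)·(4)^0 = 1·1 = 1.
  j = 1: C(9,1)·(4)^1 = 9·4 = 36.
  j = 2: C(9,2)·(4)^2 = 36·16 = 576.
  V_q(n, t) = 1 + 36 + 576 = 613.
Step 2: q^n = 5^9 = 1953125.
Step 3: Hamming bound ⌊q^n / V_q(n,t)⌋ = ⌊1953125/613⌋ = 3186.
Step 4: Compare |C| = 2092 to 3186: satisfied.
The claimed |C| lies below the Hamming bound.


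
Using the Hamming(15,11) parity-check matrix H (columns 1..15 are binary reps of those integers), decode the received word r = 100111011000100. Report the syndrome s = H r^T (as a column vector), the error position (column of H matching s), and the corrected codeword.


s = (1, 0, 1, 0)^T, error position = 10, corrected codeword c = 100111011100100

Compute s = H r^T mod 2 one row at a time:
  s_1 = 1 + 1 + 0 + 0 + 0 + 1 + 0 + 0 = 3 ≡ 1 (mod 2).
  s_2 = 1 + 1 + 1 + 0 + 0 + 1 + 0 + 0 = 4 ≡ 0 (mod 2).
  s_3 = 0 + 0 + 1 + 0 + 0 + 0 + 0 + 0 = 1 ≡ 1 (mod 2).
  s_4 = 1 + 0 + 1 + 0 + 1 + 0 + 1 + 0 = 4 ≡ 0 (mod 2).
s = (1, 0, 1, 0)^T — this equals column 10 of H (binary 1010), so error is at position 10.
Correct: flip bit 10 of r = 100111011000100 to get c = 100111011100100.


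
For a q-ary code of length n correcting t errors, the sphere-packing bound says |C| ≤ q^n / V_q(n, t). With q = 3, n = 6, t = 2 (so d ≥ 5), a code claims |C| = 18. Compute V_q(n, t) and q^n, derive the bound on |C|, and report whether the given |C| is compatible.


V_q(n, t) = 73, q^n = 729, Hamming bound = 9, |C| = 18 > bound (violated).

Step 1: Compute V_q(n, t) = Σ_{j=0}^2 C(n, j) (q−1)^j.
  j = 0: C(6,0)·(2)^0 = 1·1 = 1.
  j = 1: C(6,1)·(2)^1 = 6·2 = 12.
  j = 2: C(6,2)·(2)^2 = 15·4 = 60.
  V_q(n, t) = 1 + 12 + 60 = 73.
Step 2: q^n = 3^6 = 729.
Step 3: Hamming bound ⌊q^n / V_q(n,t)⌋ = ⌊729/73⌋ = 9.
Step 4: Compare |C| = 18 to 9: violated.
The claimed |C| lies above the Hamming bound, so no 3-ary code of length 6 with d ≥ 5 can have 18 codewords.


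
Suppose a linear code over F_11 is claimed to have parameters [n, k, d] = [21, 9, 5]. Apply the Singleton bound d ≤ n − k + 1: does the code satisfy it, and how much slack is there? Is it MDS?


Singleton RHS = n − k + 1 = 13, slack = 8, bound satisfied, not MDS.

Singleton bound: d ≤ n − k + 1.
Here n = 21, k = 9, so n − k + 1 = 13.
Given d = 5, check d ≤ 13: YES.
Slack = (n − k + 1) − d = 8.
The code is NOT MDS (slack = 8 > 0).
Description: the claimed parameters are [21, 9, 5]_11; such a code would be non-MDS.


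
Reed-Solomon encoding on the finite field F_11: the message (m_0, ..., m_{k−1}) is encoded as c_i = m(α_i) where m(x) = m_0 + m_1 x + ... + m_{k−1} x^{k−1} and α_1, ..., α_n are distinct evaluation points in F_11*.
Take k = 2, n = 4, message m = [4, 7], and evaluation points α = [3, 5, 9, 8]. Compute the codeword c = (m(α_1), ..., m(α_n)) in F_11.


c = [3, 6, 1, 5]

Message polynomial: m(x) = 4 + 7·x (mod 11).
For each evaluation point α_i, compute m(α_i) mod 11:
  α_1 = 3: Horner steps 7 → 3, so m(3) = 3.
  α_2 = 5: Horner steps 7 → 6, so m(5) = 6.
  α_3 = 9: Horner steps 7 → 1, so m(9) = 1.
  α_4 = 8: Horner steps 7 → 5, so m(8) = 5.
Codeword c = [3, 6, 1, 5] ∈ F_11^4.


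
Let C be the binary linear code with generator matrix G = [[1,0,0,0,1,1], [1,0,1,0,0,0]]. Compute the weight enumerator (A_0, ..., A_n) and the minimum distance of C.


Weight distribution: A_0 = 1, A_2 = 1, A_3 = 2. Minimum distance d = 2.

Enumerate all 2^2 = 4 messages m ∈ F_2^2.
For each, compute codeword c = mG in F_2^6, then tally its weight.
  m = 00 → c = 000000, weight = 0.
  m = 10 → c = 100011, weight = 3.
  m = 01 → c = 101000, weight = 2.
  m = 11 → c = 001011, weight = 3.
Tally weights:
  weight 0: 1 codewords.
  weight 2: 1 codewords.
  weight 3: 2 codewords.
Minimum distance d = smallest w > 0 with A_w > 0 = 2.
Sanity: Σ A_w = 4 = 2^2 = 4 ✓.


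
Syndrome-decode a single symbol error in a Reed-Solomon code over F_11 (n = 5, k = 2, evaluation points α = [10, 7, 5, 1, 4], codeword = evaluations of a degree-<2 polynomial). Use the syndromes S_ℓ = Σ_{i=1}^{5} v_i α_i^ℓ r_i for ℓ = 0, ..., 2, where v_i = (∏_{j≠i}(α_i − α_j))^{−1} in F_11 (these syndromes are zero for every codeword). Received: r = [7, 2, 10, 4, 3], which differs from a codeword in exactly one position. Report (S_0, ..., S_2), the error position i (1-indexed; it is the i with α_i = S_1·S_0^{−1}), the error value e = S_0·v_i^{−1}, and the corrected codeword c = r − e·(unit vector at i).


S = (4, 7, 4), error at position 1, error magnitude e = 6, c = [1, 2, 10, 4, 3].

Step 1: column multipliers v_i = (∏_{j≠i}(α_i − α_j))^{−1} mod 11.
  i = 1 (α = 10): (10−7)(10−5)(10−1)(10−4) = 3·5·9·6 = 810 ≡ 7, so v_1 = 7^{−1} = 8 (mod 11).
  i = 2 (α = 7): (7−10)(7−5)(7−1)(7−4) = (−3)·2·6·3 = −108 ≡ 2, so v_2 = 2^{−1} = 6 (mod 11).
  i = 3 (α = 5): (5−10)(5−7)(5−1)(5−4) = (−5)·(−2)·4·1 = 40 ≡ 7, so v_3 = 7^{−1} = 8 (mod 11).
  i = 4 (α = 1): (1−10)(1−7)(1−5)(1−4) = (−9)·(−6)·(−4)·(−3) = 648 ≡ 10, so v_4 = 10^{−1} = 10 (mod 11).
  i = 5 (α = 4): (4−10)(4−7)(4−5)(4−1) = (−6)·(−3)·(−1)·3 = −54 ≡ 1, so v_5 = 1^{−1} = 1 (mod 11).
  v = [8, 6, 8, 10, 1].
Step 2: syndromes of r = [7, 2, 10, 4, 3] (all sums mod 11).
  S_0 = Σ v_i r_i = 8·7 + 6·2 + 8·10 + 10·4 + 1·3 = 191 ≡ 4.
  S_1 = Σ v_i α_i r_i = 8·10·7 + 6·7·2 + 8·5·10 + 10·1·4 + 1·4·3 = 1096 ≡ 7.
  α_i^2 mod 11 = [1, 5, 3, 1, 5].
  S_2 = Σ v_i α_i^2 r_i = 8·1·7 + 6·5·2 + 8·3·10 + 10·1·4 + 1·5·3 = 411 ≡ 4.
  S = (4, 7, 4) ≠ 0, so r is not a codeword (an error is present).
Step 3: locate the error. For a single error e at position i, S_ℓ = v_i·e·α_i^ℓ, so α_err = S_1/S_0.
  S_0^{−1} = 4^{−1} = 3 (mod 11), so α_err = 7·3 = 21 ≡ 10 = α_1. Error position i = 1.
  Consistency check: S_2/S_1 = 4·8 = 32 ≡ 10 = α_err ✓ (single-error assumption holds).
Step 4: error magnitude e = S_0/v_1 = S_0·∏_{j≠1}(α_1 − α_j) = 4·7 = 28 ≡ 6 (mod 11).
Step 5: correct position 1: c_1 = r_1 − e = 7 − 6 ≡ 1 (mod 11). Hence c = [1, 2, 10, 4, 3].
  Check: interpolating c through the α_i gives m(x) = 8 + 7·x (degree < 2) with m(α_i) = c_i for every i, so c is indeed a codeword.


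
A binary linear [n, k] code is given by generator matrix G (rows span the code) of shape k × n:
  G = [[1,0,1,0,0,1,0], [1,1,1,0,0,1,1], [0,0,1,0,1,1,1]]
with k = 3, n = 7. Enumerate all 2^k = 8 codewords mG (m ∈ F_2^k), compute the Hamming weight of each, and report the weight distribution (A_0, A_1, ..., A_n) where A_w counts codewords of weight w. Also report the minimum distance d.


Weight distribution: A_0 = 1, A_2 = 1, A_3 = 3, A_4 = 2, A_5 = 1. Minimum distance d = 2.

Enumerate all 2^3 = 8 messages m ∈ F_2^3.
For each, compute codeword c = mG in F_2^7, then tally its weight.
  m = 000 → c = 0000000, weight = 0.
  m = 100 → c = 1010010, weight = 3.
  m = 010 → c = 1110011, weight = 5.
  m = 110 → c = 0100001, weight = 2.
  m = 001 → c = 0010111, weight = 4.
  m = 101 → c = 1000101, weight = 3.
  m = 011 → c = 1100100, weight = 3.
  m = 111 → c = 0110110, weight = 4.
Tally weights:
  weight 0: 1 codewords.
  weight 2: 1 codewords.
  weight 3: 3 codewords.
  weight 4: 2 codewords.
  weight 5: 1 codewords.
Minimum distance d = smallest w > 0 with A_w > 0 = 2.
Sanity: Σ A_w = 8 = 2^3 = 8 ✓.


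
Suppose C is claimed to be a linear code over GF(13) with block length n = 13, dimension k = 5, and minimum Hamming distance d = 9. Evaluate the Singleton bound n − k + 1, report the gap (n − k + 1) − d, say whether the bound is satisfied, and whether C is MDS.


Singleton RHS = n − k + 1 = 9, slack = 0, bound satisfied, MDS.

Singleton bound: d ≤ n − k + 1.
Here n = 13, k = 5, so n − k + 1 = 9.
Given d = 9, check d ≤ 9: YES.
Slack = (n − k + 1) − d = 0.
The code is MDS (slack = 0).
Description: the claimed parameters are [13, 5, 9]_13; such a code would be MDS (meets Singleton bound).


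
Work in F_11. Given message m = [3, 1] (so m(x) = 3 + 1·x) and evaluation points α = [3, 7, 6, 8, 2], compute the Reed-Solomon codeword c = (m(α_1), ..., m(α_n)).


c = [6, 10, 9, 0, 5]

Message polynomial: m(x) = 3 + 1·x (mod 11).
For each evaluation point α_i, compute m(α_i) mod 11:
  α_1 = 3: Horner steps 1 → 6, so m(3) = 6.
  α_2 = 7: Horner steps 1 → 10, so m(7) = 10.
  α_3 = 6: Horner steps 1 → 9, so m(6) = 9.
  α_4 = 8: Horner steps 1 → 0, so m(8) = 0.
  α_5 = 2: Horner steps 1 → 5, so m(2) = 5.
Codeword c = [6, 10, 9, 0, 5] ∈ F_11^5.


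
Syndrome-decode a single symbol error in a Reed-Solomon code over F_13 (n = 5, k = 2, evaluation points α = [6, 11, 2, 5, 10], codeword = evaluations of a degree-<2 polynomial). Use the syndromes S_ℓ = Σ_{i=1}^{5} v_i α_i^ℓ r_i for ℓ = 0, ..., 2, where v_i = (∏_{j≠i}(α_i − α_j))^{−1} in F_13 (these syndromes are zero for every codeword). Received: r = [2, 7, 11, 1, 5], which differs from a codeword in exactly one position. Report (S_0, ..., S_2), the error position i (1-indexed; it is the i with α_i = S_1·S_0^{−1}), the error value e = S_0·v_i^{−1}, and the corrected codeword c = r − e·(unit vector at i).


S = (10, 9, 12), error at position 5, error magnitude e = 12, c = [2, 7, 11, 1, 6].

Step 1: column multipliers v_i = (∏_{j≠i}(α_i − α_j))^{−1} mod 13.
  i = 1 (α = 6): (6−11)(6−2)(6−5)(6−10) = (−5)·4·1·(−4) = 80 ≡ 2, so v_1 = 2^{−1} = 7 (mod 13).
  i = 2 (α = 11): (11−6)(11−2)(11−5)(11−10) = 5·9·6·1 = 270 ≡ 10, so v_2 = 10^{−1} = 4 (mod 13).
  i = 3 (α = 2): (2−6)(2−11)(2−5)(2−10) = (−4)·(−9)·(−3)·(−8) = 864 ≡ 6, so v_3 = 6^{−1} = 11 (mod 13).
  i = 4 (α = 5): (5−6)(5−11)(5−2)(5−10) = (−1)·(−6)·3·(−5) = −90 ≡ 1, so v_4 = 1^{−1} = 1 (mod 13).
  i = 5 (α = 10): (10−6)(10−11)(10−2)(10−5) = 4·(−1)·8·5 = −160 ≡ 9, so v_5 = 9^{−1} = 3 (mod 13).
  v = [7, 4, 11, 1, 3].
Step 2: syndromes of r = [2, 7, 11, 1, 5] (all sums mod 13).
  S_0 = Σ v_i r_i = 7·2 + 4·7 + 11·11 + 1·1 + 3·5 = 179 ≡ 10.
  S_1 = Σ v_i α_i r_i = 7·6·2 + 4·11·7 + 11·2·11 + 1·5·1 + 3·10·5 = 789 ≡ 9.
  α_i^2 mod 13 = [10, 4, 4, 12, 9].
  S_2 = Σ v_i α_i^2 r_i = 7·10·2 + 4·4·7 + 11·4·11 + 1·12·1 + 3·9·5 = 883 ≡ 12.
  S = (10, 9, 12) ≠ 0, so r is not a codeword (an error is present).
Step 3: locate the error. For a single error e at position i, S_ℓ = v_i·e·α_i^ℓ, so α_err = S_1/S_0.
  S_0^{−1} = 10^{−1} = 4 (mod 13), so α_err = 9·4 = 36 ≡ 10 = α_5. Error position i = 5.
  Consistency check: S_2/S_1 = 12·3 = 36 ≡ 10 = α_err ✓ (single-error assumption holds).
Step 4: error magnitude e = S_0/v_5 = S_0·∏_{j≠5}(α_5 − α_j) = 10·9 = 90 ≡ 12 (mod 13).
Step 5: correct position 5: c_5 = r_5 − e = 5 − 12 ≡ 6 (mod 13). Hence c = [2, 7, 11, 1, 6].
  Check: interpolating c through the α_i gives m(x) = 9 + 1·x (degree < 2) with m(α_i) = c_i for every i, so c is indeed a codeword.


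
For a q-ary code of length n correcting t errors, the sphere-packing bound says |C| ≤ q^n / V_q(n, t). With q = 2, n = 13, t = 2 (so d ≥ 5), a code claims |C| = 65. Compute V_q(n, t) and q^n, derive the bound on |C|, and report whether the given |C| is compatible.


V_q(n, t) = 92, q^n = 8192, Hamming bound = 89, |C| = 65 ≤ bound (satisfied).

Step 1: Compute V_q(n, t) = Σ_{j=0}^2 C(n, j) (q−1)^j.
  j = 0: C(13,0)·(1)^0 = 1·1 = 1.
  j = 1: C(13,1)·(1)^1 = 13·1 = 13.
  j = 2: C(13,2)·(1)^2 = 78·1 = 78.
  V_q(n, t) = 1 + 13 + 78 = 92.
Step 2: q^n = 2^13 = 8192.
Step 3: Hamming bound ⌊q^n / V_q(n,t)⌋ = ⌊8192/92⌋ = 89.
Step 4: Compare |C| = 65 to 89: satisfied.
The claimed |C| lies below the Hamming bound.


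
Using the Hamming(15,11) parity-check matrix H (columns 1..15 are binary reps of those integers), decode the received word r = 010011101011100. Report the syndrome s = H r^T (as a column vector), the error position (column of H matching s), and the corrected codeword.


s = (0, 1, 0, 1)^T, error position = 5, corrected codeword c = 010001101011100

Compute s = H r^T mod 2 one row at a time:
  s_1 = 0 + 1 + 0 + 1 + 1 + 1 + 0 + 0 = 4 ≡ 0 (mod 2).
  s_2 = 0 + 1 + 1 + 1 + 1 + 1 + 0 + 0 = 5 ≡ 1 (mod 2).
  s_3 = 1 + 0 + 1 + 1 + 0 + 1 + 0 + 0 = 4 ≡ 0 (mod 2).
  s_4 = 0 + 0 + 1 + 1 + 1 + 1 + 1 + 0 = 5 ≡ 1 (mod 2).
s = (0, 1, 0, 1)^T — this equals column 5 of H (binary 0101), so error is at position 5.
Correct: flip bit 5 of r = 010011101011100 to get c = 010001101011100.


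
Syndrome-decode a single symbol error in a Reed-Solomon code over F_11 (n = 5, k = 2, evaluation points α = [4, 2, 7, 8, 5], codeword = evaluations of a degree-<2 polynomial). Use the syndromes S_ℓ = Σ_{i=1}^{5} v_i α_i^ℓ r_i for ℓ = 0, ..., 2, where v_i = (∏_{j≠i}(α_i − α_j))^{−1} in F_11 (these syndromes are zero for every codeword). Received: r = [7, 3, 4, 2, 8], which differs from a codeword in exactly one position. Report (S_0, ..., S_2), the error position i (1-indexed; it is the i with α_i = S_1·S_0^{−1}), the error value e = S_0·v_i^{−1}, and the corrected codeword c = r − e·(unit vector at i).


S = (7, 6, 2), error at position 1, error magnitude e = 8, c = [10, 3, 4, 2, 8].

Step 1: column multipliers v_i = (∏_{j≠i}(α_i − α_j))^{−1} mod 11.
  i = 1 (α = 4): (4−2)(4−7)(4−8)(4−5) = 2·(−3)·(−4)·(−1) = −24 ≡ 9, so v_1 = 9^{−1} = 5 (mod 11).
  i = 2 (α = 2): (2−4)(2−7)(2−8)(2−5) = (−2)·(−5)·(−6)·(−3) = 180 ≡ 4, so v_2 = 4^{−1} = 3 (mod 11).
  i = 3 (α = 7): (7−4)(7−2)(7−8)(7−5) = 3·5·(−1)·2 = −30 ≡ 3, so v_3 = 3^{−1} = 4 (mod 11).
  i = 4 (α = 8): (8−4)(8−2)(8−7)(8−5) = 4·6·1·3 = 72 ≡ 6, so v_4 = 6^{−1} = 2 (mod 11).
  i = 5 (α = 5): (5−4)(5−2)(5−7)(5−8) = 1·3·(−2)·(−3) = 18 ≡ 7, so v_5 = 7^{−1} = 8 (mod 11).
  v = [5, 3, 4, 2, 8].
Step 2: syndromes of r = [7, 3, 4, 2, 8] (all sums mod 11).
  S_0 = Σ v_i r_i = 5·7 + 3·3 + 4·4 + 2·2 + 8·8 = 128 ≡ 7.
  S_1 = Σ v_i α_i r_i = 5·4·7 + 3·2·3 + 4·7·4 + 2·8·2 + 8·5·8 = 622 ≡ 6.
  α_i^2 mod 11 = [5, 4, 5, 9, 3].
  S_2 = Σ v_i α_i^2 r_i = 5·5·7 + 3·4·3 + 4·5·4 + 2·9·2 + 8·3·8 = 519 ≡ 2.
  S = (7, 6, 2) ≠ 0, so r is not a codeword (an error is present).
Step 3: locate the error. For a single error e at position i, S_ℓ = v_i·e·α_i^ℓ, so α_err = S_1/S_0.
  S_0^{−1} = 7^{−1} = 8 (mod 11), so α_err = 6·8 = 48 ≡ 4 = α_1. Error position i = 1.
  Consistency check: S_2/S_1 = 2·2 = 4 ≡ 4 = α_err ✓ (single-error assumption holds).
Step 4: error magnitude e = S_0/v_1 = S_0·∏_{j≠1}(α_1 − α_j) = 7·9 = 63 ≡ 8 (mod 11).
Step 5: correct position 1: c_1 = r_1 − e = 7 − 8 ≡ 10 (mod 11). Hence c = [10, 3, 4, 2, 8].
  Check: interpolating c through the α_i gives m(x) = 7 + 9·x (degree < 2) with m(α_i) = c_i for every i, so c is indeed a codeword.


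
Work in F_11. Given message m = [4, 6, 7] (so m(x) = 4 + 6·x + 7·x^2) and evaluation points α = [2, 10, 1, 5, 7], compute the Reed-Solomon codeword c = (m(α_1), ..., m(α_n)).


c = [0, 5, 6, 0, 4]

Message polynomial: m(x) = 4 + 6·x + 7·x^2 (mod 11).
For each evaluation point α_i, compute m(α_i) mod 11:
  α_1 = 2: Horner steps 7 → 9 → 0, so m(2) = 0.
  α_2 = 10: Horner steps 7 → 10 → 5, so m(10) = 5.
  α_3 = 1: Horner steps 7 → 2 → 6, so m(1) = 6.
  α_4 = 5: Horner steps 7 → 8 → 0, so m(5) = 0.
  α_5 = 7: Horner steps 7 → 0 → 4, so m(7) = 4.
Codeword c = [0, 5, 6, 0, 4] ∈ F_11^5.


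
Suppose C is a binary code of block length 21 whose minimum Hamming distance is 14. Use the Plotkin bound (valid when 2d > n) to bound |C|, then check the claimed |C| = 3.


Plotkin bound M ≤ 4; given |C| = 3 ≤ bound (satisfied).

Check applicability: 2d = 28, n = 21.
2d − n = 7 > 0, so Plotkin applies.
Compute d/(2d−n) = 14/7 ≈ 2.0000.
⌊d/(2d−n)⌋ = 2.
Plotkin bound: M ≤ 2·2 = 4.
Given |C| = 3, check: satisfied.
This |C| is below the Plotkin bound.


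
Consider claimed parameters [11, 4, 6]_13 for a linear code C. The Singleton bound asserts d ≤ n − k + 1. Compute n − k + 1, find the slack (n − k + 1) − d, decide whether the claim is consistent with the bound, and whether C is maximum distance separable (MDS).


Singleton RHS = n − k + 1 = 8, slack = 2, bound satisfied, not MDS.

Singleton bound: d ≤ n − k + 1.
Here n = 11, k = 4, so n − k + 1 = 8.
Given d = 6, check d ≤ 8: YES.
Slack = (n − k + 1) − d = 2.
The code is NOT MDS (slack = 2 > 0).
Description: the claimed parameters are [11, 4, 6]_13; such a code would be non-MDS.


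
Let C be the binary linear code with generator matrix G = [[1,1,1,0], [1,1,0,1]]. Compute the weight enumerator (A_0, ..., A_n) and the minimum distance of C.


Weight distribution: A_0 = 1, A_2 = 1, A_3 = 2. Minimum distance d = 2.

Enumerate all 2^2 = 4 messages m ∈ F_2^2.
For each, compute codeword c = mG in F_2^4, then tally its weight.
  m = 00 → c = 0000, weight = 0.
  m = 10 → c = 1110, weight = 3.
  m = 01 → c = 1101, weight = 3.
  m = 11 → c = 0011, weight = 2.
Tally weights:
  weight 0: 1 codewords.
  weight 2: 1 codewords.
  weight 3: 2 codewords.
Minimum distance d = smallest w > 0 with A_w > 0 = 2.
Sanity: Σ A_w = 4 = 2^2 = 4 ✓.


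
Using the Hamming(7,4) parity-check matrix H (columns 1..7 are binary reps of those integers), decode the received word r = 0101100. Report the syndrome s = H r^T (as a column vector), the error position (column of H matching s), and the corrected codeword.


s = (0, 1, 1)^T, error position = 3, corrected codeword c = 0111100

Compute s = H r^T mod 2 one row at a time:
  s_1 = 1 + 1 + 0 + 0 = 2 ≡ 0 (mod 2).
  s_2 = 1 + 0 + 0 + 0 = 1 ≡ 1 (mod 2).
  s_3 = 0 + 0 + 1 + 0 = 1 ≡ 1 (mod 2).
s = (0, 1, 1)^T — this equals column 3 of H (binary 011), so error is at position 3.
Correct: flip bit 3 of r = 0101100 to get c = 0111100.


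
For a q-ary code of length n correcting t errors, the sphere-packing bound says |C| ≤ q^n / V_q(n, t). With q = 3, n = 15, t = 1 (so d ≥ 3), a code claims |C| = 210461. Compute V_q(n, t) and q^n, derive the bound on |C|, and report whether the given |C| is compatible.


V_q(n, t) = 31, q^n = 14348907, Hamming bound = 462867, |C| = 210461 ≤ bound (satisfied).

Step 1: Compute V_q(n, t) = Σ_{j=0}^1 C(n, j) (q−1)^j.
  j = 0: C(15,0)·(2)^0 = 1·1 = 1.
  j = 1: C(15,1)·(2)^1 = 15·2 = 30.
  V_q(n, t) = 1 + 30 = 31.
Step 2: q^n = 3^15 = 14348907.
Step 3: Hamming bound ⌊q^n / V_q(n,t)⌋ = ⌊14348907/31⌋ = 462867.
Step 4: Compare |C| = 210461 to 462867: satisfied.
The claimed |C| lies below the Hamming bound.


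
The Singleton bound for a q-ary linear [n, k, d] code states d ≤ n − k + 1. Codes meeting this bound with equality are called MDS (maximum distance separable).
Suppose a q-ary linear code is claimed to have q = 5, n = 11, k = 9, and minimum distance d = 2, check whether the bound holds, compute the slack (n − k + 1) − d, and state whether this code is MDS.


Singleton RHS = n − k + 1 = 3, slack = 1, bound satisfied, not MDS.

Singleton bound: d ≤ n − k + 1.
Here n = 11, k = 9, so n − k + 1 = 3.
Given d = 2, check d ≤ 3: YES.
Slack = (n − k + 1) − d = 1.
The code is NOT MDS (slack = 1 > 0).
Description: the claimed parameters are [11, 9, 2]_5; such a code would be non-MDS.


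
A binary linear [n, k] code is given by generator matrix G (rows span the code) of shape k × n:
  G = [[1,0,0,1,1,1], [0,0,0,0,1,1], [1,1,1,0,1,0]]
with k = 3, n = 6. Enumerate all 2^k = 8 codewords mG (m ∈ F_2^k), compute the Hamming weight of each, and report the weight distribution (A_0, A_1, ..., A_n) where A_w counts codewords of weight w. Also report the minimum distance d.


Weight distribution: A_0 = 1, A_2 = 2, A_4 = 5. Minimum distance d = 2.

Enumerate all 2^3 = 8 messages m ∈ F_2^3.
For each, compute codeword c = mG in F_2^6, then tally its weight.
  m = 000 → c = 000000, weight = 0.
  m = 100 → c = 100111, weight = 4.
  m = 010 → c = 000011, weight = 2.
  m = 110 → c = 100100, weight = 2.
  m = 001 → c = 111010, weight = 4.
  m = 101 → c = 011101, weight = 4.
  m = 011 → c = 111001, weight = 4.
  m = 111 → c = 011110, weight = 4.
Tally weights:
  weight 0: 1 codewords.
  weight 2: 2 codewords.
  weight 4: 5 codewords.
Minimum distance d = smallest w > 0 with A_w > 0 = 2.
Sanity: Σ A_w = 8 = 2^3 = 8 ✓.


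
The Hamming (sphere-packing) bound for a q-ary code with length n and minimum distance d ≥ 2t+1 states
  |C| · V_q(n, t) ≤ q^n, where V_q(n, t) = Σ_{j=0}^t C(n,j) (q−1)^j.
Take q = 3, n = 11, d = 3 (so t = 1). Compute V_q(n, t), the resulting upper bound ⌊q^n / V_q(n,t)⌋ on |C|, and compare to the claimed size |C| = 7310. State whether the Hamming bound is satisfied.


V_q(n, t) = 23, q^n = 177147, Hamming bound = 7702, |C| = 7310 ≤ bound (satisfied).

Step 1: Compute V_q(n, t) = Σ_{j=0}^1 C(n, j) (q−1)^j.
  j = 0: C(11,0)·(2)^0 = 1·1 = 1.
  j = 1: C(11,1)·(2)^1 = 11·2 = 22.
  V_q(n, t) = 1 + 22 = 23.
Step 2: q^n = 3^11 = 177147.
Step 3: Hamming bound ⌊q^n / V_q(n,t)⌋ = ⌊177147/23⌋ = 7702.
Step 4: Compare |C| = 7310 to 7702: satisfied.
The claimed |C| lies below the Hamming bound.


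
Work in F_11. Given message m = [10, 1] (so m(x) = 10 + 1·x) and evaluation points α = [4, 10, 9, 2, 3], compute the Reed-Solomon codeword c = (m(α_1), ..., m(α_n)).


c = [3, 9, 8, 1, 2]

Message polynomial: m(x) = 10 + 1·x (mod 11).
For each evaluation point α_i, compute m(α_i) mod 11:
  α_1 = 4: Horner steps 1 → 3, so m(4) = 3.
  α_2 = 10: Horner steps 1 → 9, so m(10) = 9.
  α_3 = 9: Horner steps 1 → 8, so m(9) = 8.
  α_4 = 2: Horner steps 1 → 1, so m(2) = 1.
  α_5 = 3: Horner steps 1 → 2, so m(3) = 2.
Codeword c = [3, 9, 8, 1, 2] ∈ F_11^5.
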